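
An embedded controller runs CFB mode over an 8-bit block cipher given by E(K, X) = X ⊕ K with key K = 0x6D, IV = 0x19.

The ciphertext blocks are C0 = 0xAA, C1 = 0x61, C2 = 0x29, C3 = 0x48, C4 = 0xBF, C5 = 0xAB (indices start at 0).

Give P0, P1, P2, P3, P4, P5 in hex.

CFB decryption: P_i = C_i ⊕ E(K, C_{i−1}), with C_{−1} = IV.
P0: E(K, 0x19) = 0x74; 0xAA ⊕ 0x74 = 0xDE.
P1: E(K, 0xAA) = 0xC7; 0x61 ⊕ 0xC7 = 0xA6.
P2: E(K, 0x61) = 0x0C; 0x29 ⊕ 0x0C = 0x25.
P3: E(K, 0x29) = 0x44; 0x48 ⊕ 0x44 = 0x0C.
P4: E(K, 0x48) = 0x25; 0xBF ⊕ 0x25 = 0x9A.
P5: E(K, 0xBF) = 0xD2; 0xAB ⊕ 0xD2 = 0x79.

P0 = 0xDE, P1 = 0xA6, P2 = 0x25, P3 = 0x0C, P4 = 0x9A, P5 = 0x79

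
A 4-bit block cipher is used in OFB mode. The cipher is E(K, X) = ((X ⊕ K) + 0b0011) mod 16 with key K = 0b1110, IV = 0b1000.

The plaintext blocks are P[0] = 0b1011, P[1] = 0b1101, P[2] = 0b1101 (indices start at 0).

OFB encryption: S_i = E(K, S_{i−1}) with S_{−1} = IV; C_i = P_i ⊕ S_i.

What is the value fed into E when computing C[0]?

0b1000

C[0]: S = E(K, 0b1000) = 0b1001; 0b1011 ⊕ 0b1001 = 0b0010.
So the input to E for block [0] is 0b1000.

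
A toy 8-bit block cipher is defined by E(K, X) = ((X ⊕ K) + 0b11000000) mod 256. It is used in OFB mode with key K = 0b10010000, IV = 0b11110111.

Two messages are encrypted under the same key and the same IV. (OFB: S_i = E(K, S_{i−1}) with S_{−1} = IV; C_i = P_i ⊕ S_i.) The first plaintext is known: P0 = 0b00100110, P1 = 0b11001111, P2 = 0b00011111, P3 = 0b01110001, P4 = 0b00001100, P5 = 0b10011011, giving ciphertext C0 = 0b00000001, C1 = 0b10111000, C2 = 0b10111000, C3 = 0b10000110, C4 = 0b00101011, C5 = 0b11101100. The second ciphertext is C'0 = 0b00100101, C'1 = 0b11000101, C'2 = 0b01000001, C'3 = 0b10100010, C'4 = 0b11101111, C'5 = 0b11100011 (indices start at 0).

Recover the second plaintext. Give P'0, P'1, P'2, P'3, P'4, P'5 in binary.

In OFB with a reused IV, both messages share the same keystream S_i, so C_i ⊕ C'_i = P_i ⊕ P'_i and thus P'_i = P_i ⊕ C_i ⊕ C'_i.
P'0: 0b00100110 ⊕ 0b00000001 ⊕ 0b00100101 = 0b00000010.
P'1: 0b11001111 ⊕ 0b10111000 ⊕ 0b11000101 = 0b10110010.
P'2: 0b00011111 ⊕ 0b10111000 ⊕ 0b01000001 = 0b11100110.
P'3: 0b01110001 ⊕ 0b10000110 ⊕ 0b10100010 = 0b01010101.
P'4: 0b00001100 ⊕ 0b00101011 ⊕ 0b11101111 = 0b11001000.
P'5: 0b10011011 ⊕ 0b11101100 ⊕ 0b11100011 = 0b10010100.

P'0 = 0b00000010, P'1 = 0b10110010, P'2 = 0b11100110, P'3 = 0b01010101, P'4 = 0b11001000, P'5 = 0b10010100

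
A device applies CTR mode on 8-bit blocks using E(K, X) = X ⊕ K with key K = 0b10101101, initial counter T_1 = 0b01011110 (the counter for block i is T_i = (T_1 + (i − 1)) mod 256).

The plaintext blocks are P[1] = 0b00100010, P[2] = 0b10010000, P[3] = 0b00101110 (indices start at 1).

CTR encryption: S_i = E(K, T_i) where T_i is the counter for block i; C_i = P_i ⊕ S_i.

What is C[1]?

C[1] = 0b11010001

C[1]: T = 0b01011110, S = E(K, T) = 0b11110011; 0b00100010 ⊕ 0b11110011 = 0b11010001.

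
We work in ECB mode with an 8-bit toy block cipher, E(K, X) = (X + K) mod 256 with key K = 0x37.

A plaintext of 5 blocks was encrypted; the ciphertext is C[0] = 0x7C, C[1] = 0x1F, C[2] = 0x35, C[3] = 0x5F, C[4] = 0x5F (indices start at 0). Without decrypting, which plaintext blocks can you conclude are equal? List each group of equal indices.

ECB encrypts each block independently with the same key, so equal ciphertext blocks imply equal plaintext blocks.
C[3] = C[4] = 0x5F, so P[3] = P[4].

P[3] = P[4]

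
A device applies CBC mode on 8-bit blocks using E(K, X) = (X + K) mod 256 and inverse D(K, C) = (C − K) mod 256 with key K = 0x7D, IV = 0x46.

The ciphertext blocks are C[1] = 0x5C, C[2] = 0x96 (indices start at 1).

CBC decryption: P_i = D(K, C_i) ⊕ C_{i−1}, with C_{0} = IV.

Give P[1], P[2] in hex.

P[1]: D(K, 0x5C) = 0xDF; 0xDF ⊕ 0x46 = 0x99.
P[2]: D(K, 0x96) = 0x19; 0x19 ⊕ 0x5C = 0x45.

P[1] = 0x99, P[2] = 0x45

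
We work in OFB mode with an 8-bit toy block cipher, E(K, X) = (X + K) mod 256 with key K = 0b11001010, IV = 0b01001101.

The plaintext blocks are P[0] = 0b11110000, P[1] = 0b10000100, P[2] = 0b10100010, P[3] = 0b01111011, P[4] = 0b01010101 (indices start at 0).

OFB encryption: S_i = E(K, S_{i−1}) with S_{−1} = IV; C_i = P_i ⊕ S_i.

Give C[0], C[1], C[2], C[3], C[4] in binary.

C[0] = 0b11100111, C[1] = 0b01100101, C[2] = 0b00001001, C[3] = 0b00001110, C[4] = 0b01101010

C[0]: S = E(K, 0b01001101) = 0b00010111; 0b11110000 ⊕ 0b00010111 = 0b11100111.
C[1]: S = E(K, 0b00010111) = 0b11100001; 0b10000100 ⊕ 0b11100001 = 0b01100101.
C[2]: S = E(K, 0b11100001) = 0b10101011; 0b10100010 ⊕ 0b10101011 = 0b00001001.
C[3]: S = E(K, 0b10101011) = 0b01110101; 0b01111011 ⊕ 0b01110101 = 0b00001110.
C[4]: S = E(K, 0b01110101) = 0b00111111; 0b01010101 ⊕ 0b00111111 = 0b01101010.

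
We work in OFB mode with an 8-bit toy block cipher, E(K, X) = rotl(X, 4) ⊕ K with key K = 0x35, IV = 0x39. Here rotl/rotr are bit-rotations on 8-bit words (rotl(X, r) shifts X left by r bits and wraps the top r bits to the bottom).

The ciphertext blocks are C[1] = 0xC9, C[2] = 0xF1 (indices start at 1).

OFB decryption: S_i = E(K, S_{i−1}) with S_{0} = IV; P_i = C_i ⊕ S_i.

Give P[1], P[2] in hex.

P[1]: S = E(K, 0x39) = 0xA6; 0xC9 ⊕ 0xA6 = 0x6F.
P[2]: S = E(K, 0xA6) = 0x5F; 0xF1 ⊕ 0x5F = 0xAE.

P[1] = 0x6F, P[2] = 0xAE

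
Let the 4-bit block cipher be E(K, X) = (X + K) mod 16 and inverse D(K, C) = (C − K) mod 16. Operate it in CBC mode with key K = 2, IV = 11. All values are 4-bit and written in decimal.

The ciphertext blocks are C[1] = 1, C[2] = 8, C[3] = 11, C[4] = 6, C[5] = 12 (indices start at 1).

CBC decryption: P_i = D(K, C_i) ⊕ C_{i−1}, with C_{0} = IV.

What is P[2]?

P[2]: D(K, 8) = 6; 6 ⊕ 1 = 7.

P[2] = 7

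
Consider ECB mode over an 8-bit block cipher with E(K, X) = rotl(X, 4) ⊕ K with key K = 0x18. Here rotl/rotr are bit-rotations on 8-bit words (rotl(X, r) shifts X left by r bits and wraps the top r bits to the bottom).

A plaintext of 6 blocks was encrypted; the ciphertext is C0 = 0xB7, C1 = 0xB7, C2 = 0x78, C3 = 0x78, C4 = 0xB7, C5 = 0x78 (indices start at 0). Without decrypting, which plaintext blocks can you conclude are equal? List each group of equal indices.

ECB encrypts each block independently with the same key, so equal ciphertext blocks imply equal plaintext blocks.
C0 = C1 = C4 = 0xB7, so P0 = P1 = P4.
C2 = C3 = C5 = 0x78, so P2 = P3 = P5.

P0 = P1 = P4; P2 = P3 = P5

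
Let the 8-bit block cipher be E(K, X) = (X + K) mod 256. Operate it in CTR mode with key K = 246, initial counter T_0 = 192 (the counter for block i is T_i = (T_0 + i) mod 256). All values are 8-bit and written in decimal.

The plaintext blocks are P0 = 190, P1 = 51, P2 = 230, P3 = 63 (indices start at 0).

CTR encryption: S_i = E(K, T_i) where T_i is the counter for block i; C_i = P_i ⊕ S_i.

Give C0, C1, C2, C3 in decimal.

C0 = 8, C1 = 132, C2 = 94, C3 = 134

C0: T = 192, S = E(K, T) = 182; 190 ⊕ 182 = 8.
C1: T = 193, S = E(K, T) = 183; 51 ⊕ 183 = 132.
C2: T = 194, S = E(K, T) = 184; 230 ⊕ 184 = 94.
C3: T = 195, S = E(K, T) = 185; 63 ⊕ 185 = 134.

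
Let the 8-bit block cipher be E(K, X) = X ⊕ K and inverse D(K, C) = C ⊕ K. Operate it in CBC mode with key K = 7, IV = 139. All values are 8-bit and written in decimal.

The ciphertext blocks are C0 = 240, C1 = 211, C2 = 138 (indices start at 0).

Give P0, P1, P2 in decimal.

CBC decryption: P_i = D(K, C_i) ⊕ C_{i−1}, with C_{−1} = IV.
P0: D(K, 240) = 247; 247 ⊕ 139 = 124.
P1: D(K, 211) = 212; 212 ⊕ 240 = 36.
P2: D(K, 138) = 141; 141 ⊕ 211 = 94.

P0 = 124, P1 = 36, P2 = 94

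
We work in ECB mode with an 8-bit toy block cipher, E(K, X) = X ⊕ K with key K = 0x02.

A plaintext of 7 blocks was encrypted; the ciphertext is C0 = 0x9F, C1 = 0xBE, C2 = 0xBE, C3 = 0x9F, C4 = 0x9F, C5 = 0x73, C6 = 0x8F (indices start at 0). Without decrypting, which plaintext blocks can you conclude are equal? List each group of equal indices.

P0 = P3 = P4; P1 = P2

ECB encrypts each block independently with the same key, so equal ciphertext blocks imply equal plaintext blocks.
C0 = C3 = C4 = 0x9F, so P0 = P3 = P4.
C1 = C2 = 0xBE, so P1 = P2.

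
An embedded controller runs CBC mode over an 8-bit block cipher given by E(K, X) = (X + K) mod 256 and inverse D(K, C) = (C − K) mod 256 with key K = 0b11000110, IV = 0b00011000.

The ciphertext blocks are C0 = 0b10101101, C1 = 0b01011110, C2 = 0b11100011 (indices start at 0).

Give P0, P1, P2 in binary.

CBC decryption: P_i = D(K, C_i) ⊕ C_{i−1}, with C_{−1} = IV.
P0: D(K, 0b10101101) = 0b11100111; 0b11100111 ⊕ 0b00011000 = 0b11111111.
P1: D(K, 0b01011110) = 0b10011000; 0b10011000 ⊕ 0b10101101 = 0b00110101.
P2: D(K, 0b11100011) = 0b00011101; 0b00011101 ⊕ 0b01011110 = 0b01000011.

P0 = 0b11111111, P1 = 0b00110101, P2 = 0b01000011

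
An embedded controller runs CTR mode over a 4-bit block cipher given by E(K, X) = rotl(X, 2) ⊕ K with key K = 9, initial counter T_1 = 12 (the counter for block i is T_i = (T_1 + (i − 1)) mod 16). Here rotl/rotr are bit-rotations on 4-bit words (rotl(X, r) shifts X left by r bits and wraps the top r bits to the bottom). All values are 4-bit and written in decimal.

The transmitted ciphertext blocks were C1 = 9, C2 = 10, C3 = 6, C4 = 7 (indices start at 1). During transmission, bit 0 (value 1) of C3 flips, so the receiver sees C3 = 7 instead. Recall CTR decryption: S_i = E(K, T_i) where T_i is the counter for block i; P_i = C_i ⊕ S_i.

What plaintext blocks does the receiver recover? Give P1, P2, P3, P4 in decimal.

P1 = 3, P2 = 4, P3 = 5, P4 = 1

Only C3 changed, to 7. In CTR, a change in C_i flips the same bit in P_i only; the keystream is unaffected. Decrypting the received ciphertext:
P1: T = 12, S = E(K, T) = 10; 9 ⊕ 10 = 3.
P2: T = 13, S = E(K, T) = 14; 10 ⊕ 14 = 4.
P3: T = 14, S = E(K, T) = 2; 7 ⊕ 2 = 5.
P4: T = 15, S = E(K, T) = 6; 7 ⊕ 6 = 1.
Blocks that differ from the original plaintext: P3.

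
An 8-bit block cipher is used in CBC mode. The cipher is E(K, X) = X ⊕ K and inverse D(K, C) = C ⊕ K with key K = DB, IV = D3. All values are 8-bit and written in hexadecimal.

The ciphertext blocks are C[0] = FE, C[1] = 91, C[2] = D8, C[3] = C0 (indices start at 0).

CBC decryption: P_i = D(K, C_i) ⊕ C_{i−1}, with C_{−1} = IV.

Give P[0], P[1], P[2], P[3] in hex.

P[0]: D(K, FE) = 25; 25 ⊕ D3 = F6.
P[1]: D(K, 91) = 4A; 4A ⊕ FE = B4.
P[2]: D(K, D8) = 03; 03 ⊕ 91 = 92.
P[3]: D(K, C0) = 1B; 1B ⊕ D8 = C3.

P[0] = F6, P[1] = B4, P[2] = 92, P[3] = C3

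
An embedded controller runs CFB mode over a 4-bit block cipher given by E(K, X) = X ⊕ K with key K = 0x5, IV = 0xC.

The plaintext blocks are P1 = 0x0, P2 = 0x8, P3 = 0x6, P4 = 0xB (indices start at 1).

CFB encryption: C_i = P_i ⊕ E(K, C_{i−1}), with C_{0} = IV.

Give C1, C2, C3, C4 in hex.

C1: E(K, 0xC) = 0x9; 0x0 ⊕ 0x9 = 0x9.
C2: E(K, 0x9) = 0xC; 0x8 ⊕ 0xC = 0x4.
C3: E(K, 0x4) = 0x1; 0x6 ⊕ 0x1 = 0x7.
C4: E(K, 0x7) = 0x2; 0xB ⊕ 0x2 = 0x9.

C1 = 0x9, C2 = 0x4, C3 = 0x7, C4 = 0x9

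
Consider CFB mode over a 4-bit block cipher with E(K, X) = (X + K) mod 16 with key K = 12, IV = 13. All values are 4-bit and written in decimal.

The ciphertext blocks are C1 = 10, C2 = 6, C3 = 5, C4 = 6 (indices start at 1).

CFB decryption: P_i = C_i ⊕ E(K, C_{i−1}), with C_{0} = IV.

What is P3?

P3: E(K, 6) = 2; 5 ⊕ 2 = 7.

P3 = 7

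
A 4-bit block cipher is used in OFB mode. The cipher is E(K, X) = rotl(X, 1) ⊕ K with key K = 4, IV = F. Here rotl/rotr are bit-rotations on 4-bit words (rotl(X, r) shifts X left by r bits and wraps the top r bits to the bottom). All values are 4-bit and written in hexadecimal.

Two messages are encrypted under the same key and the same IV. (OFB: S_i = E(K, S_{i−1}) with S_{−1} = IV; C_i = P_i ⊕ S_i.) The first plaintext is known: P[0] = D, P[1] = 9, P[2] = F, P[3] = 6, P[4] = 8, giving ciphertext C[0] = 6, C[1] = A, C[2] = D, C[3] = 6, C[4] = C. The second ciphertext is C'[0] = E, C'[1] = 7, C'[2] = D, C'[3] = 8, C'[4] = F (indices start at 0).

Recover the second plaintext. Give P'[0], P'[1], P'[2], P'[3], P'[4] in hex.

P'[0] = 5, P'[1] = 4, P'[2] = F, P'[3] = 8, P'[4] = B

In OFB with a reused IV, both messages share the same keystream S_i, so C_i ⊕ C'_i = P_i ⊕ P'_i and thus P'_i = P_i ⊕ C_i ⊕ C'_i.
P'[0]: D ⊕ 6 ⊕ E = 5.
P'[1]: 9 ⊕ A ⊕ 7 = 4.
P'[2]: F ⊕ D ⊕ D = F.
P'[3]: 6 ⊕ 6 ⊕ 8 = 8.
P'[4]: 8 ⊕ C ⊕ F = B.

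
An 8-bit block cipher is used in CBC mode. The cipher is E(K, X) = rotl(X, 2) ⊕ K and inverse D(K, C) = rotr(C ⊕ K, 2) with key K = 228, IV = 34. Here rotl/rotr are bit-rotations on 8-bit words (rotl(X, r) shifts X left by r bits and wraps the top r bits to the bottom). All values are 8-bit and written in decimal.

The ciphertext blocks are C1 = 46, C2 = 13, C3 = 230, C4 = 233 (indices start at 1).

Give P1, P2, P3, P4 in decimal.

P1 = 144, P2 = 84, P3 = 141, P4 = 165

CBC decryption: P_i = D(K, C_i) ⊕ C_{i−1}, with C_{0} = IV.
P1: D(K, 46) = 178; 178 ⊕ 34 = 144.
P2: D(K, 13) = 122; 122 ⊕ 46 = 84.
P3: D(K, 230) = 128; 128 ⊕ 13 = 141.
P4: D(K, 233) = 67; 67 ⊕ 230 = 165.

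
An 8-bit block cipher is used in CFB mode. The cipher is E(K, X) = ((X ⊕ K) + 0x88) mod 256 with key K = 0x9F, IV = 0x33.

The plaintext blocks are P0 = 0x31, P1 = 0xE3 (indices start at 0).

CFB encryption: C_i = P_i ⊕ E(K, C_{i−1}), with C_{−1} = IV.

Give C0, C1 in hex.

C0: E(K, 0x33) = 0x34; 0x31 ⊕ 0x34 = 0x05.
C1: E(K, 0x05) = 0x22; 0xE3 ⊕ 0x22 = 0xC1.

C0 = 0x05, C1 = 0xC1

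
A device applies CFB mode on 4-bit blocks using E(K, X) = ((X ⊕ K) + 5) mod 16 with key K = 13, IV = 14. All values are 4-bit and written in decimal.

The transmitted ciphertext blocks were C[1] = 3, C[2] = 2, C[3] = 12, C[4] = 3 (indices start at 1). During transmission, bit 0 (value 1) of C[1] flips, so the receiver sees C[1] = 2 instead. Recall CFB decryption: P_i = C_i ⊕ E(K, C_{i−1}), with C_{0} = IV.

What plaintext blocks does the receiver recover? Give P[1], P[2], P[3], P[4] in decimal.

Only C[1] changed, to 2. In CFB, a change in C_i flips the same bit in P_i and garbles P_{i+1}. Decrypting the received ciphertext:
P[1]: E(K, 14) = 8; 2 ⊕ 8 = 10.
P[2]: E(K, 2) = 4; 2 ⊕ 4 = 6.
P[3]: E(K, 2) = 4; 12 ⊕ 4 = 8.
P[4]: E(K, 12) = 6; 3 ⊕ 6 = 5.
Blocks that differ from the original plaintext: P[1], P[2].

P[1] = 10, P[2] = 6, P[3] = 8, P[4] = 5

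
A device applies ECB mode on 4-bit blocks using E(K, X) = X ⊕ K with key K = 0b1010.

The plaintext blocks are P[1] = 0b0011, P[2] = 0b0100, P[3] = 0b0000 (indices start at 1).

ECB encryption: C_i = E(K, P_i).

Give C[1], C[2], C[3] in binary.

C[1] = 0b1001, C[2] = 0b1110, C[3] = 0b1010

C[1]: E(K, 0b0011) = 0b1001.
C[2]: E(K, 0b0100) = 0b1110.
C[3]: E(K, 0b0000) = 0b1010.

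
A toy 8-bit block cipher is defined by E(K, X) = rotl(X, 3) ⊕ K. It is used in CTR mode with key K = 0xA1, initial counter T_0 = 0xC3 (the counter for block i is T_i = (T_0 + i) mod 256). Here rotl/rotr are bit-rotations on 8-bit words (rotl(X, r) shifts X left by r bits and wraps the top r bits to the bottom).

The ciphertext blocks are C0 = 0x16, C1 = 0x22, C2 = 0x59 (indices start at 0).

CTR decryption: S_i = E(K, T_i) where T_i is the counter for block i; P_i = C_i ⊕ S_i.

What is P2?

P2 = 0xD6

P2: T = 0xC5, S = E(K, T) = 0x8F; 0x59 ⊕ 0x8F = 0xD6.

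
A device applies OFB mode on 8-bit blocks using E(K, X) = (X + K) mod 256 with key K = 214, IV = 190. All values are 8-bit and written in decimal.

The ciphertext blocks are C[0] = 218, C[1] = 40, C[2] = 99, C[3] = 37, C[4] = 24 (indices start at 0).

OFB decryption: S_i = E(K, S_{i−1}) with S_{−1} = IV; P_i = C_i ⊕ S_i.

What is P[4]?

P[4] = 244

P[0]: S = E(K, 190) = 148; 218 ⊕ 148 = 78.
P[1]: S = E(K, 148) = 106; 40 ⊕ 106 = 66.
P[2]: S = E(K, 106) = 64; 99 ⊕ 64 = 35.
P[3]: S = E(K, 64) = 22; 37 ⊕ 22 = 51.
P[4]: S = E(K, 22) = 236; 24 ⊕ 236 = 244.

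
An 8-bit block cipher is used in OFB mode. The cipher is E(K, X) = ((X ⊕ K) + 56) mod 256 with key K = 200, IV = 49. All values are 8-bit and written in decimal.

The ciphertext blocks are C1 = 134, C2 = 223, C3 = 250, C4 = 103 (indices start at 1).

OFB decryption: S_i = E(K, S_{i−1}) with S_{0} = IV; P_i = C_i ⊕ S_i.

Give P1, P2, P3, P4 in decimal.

P1 = 183, P2 = 238, P3 = 203, P4 = 86

P1: S = E(K, 49) = 49; 134 ⊕ 49 = 183.
P2: S = E(K, 49) = 49; 223 ⊕ 49 = 238.
P3: S = E(K, 49) = 49; 250 ⊕ 49 = 203.
P4: S = E(K, 49) = 49; 103 ⊕ 49 = 86.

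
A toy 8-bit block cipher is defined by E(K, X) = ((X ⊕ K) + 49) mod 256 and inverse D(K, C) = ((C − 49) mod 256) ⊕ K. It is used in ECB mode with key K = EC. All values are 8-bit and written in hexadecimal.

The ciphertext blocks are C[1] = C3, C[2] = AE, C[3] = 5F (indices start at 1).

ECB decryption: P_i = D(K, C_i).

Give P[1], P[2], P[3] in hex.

P[1]: D(K, C3) = 96.
P[2]: D(K, AE) = 89.
P[3]: D(K, 5F) = FA.

P[1] = 96, P[2] = 89, P[3] = FA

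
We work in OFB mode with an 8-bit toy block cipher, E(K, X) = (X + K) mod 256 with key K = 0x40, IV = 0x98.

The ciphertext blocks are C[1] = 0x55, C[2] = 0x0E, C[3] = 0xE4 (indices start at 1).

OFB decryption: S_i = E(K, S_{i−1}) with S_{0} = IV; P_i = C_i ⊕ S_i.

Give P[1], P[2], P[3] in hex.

P[1]: S = E(K, 0x98) = 0xD8; 0x55 ⊕ 0xD8 = 0x8D.
P[2]: S = E(K, 0xD8) = 0x18; 0x0E ⊕ 0x18 = 0x16.
P[3]: S = E(K, 0x18) = 0x58; 0xE4 ⊕ 0x58 = 0xBC.

P[1] = 0x8D, P[2] = 0x16, P[3] = 0xBC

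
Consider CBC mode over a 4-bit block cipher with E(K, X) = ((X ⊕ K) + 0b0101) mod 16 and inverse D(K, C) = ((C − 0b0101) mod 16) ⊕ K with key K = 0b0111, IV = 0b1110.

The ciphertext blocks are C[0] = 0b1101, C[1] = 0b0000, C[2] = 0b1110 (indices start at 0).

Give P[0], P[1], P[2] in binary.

CBC decryption: P_i = D(K, C_i) ⊕ C_{i−1}, with C_{−1} = IV.
P[0]: D(K, 0b1101) = 0b1111; 0b1111 ⊕ 0b1110 = 0b0001.
P[1]: D(K, 0b0000) = 0b1100; 0b1100 ⊕ 0b1101 = 0b0001.
P[2]: D(K, 0b1110) = 0b1110; 0b1110 ⊕ 0b0000 = 0b1110.

P[0] = 0b0001, P[1] = 0b0001, P[2] = 0b1110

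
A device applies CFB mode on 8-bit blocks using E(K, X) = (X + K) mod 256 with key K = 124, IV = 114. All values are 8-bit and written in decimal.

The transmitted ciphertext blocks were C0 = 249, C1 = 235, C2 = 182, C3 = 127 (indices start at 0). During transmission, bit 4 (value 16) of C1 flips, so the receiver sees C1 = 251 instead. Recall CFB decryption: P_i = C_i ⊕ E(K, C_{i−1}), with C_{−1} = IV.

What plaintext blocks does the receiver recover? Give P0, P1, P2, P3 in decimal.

Only C1 changed, to 251. In CFB, a change in C_i flips the same bit in P_i and garbles P_{i+1}. Decrypting the received ciphertext:
P0: E(K, 114) = 238; 249 ⊕ 238 = 23.
P1: E(K, 249) = 117; 251 ⊕ 117 = 142.
P2: E(K, 251) = 119; 182 ⊕ 119 = 193.
P3: E(K, 182) = 50; 127 ⊕ 50 = 77.
Blocks that differ from the original plaintext: P1, P2.

P0 = 23, P1 = 142, P2 = 193, P3 = 77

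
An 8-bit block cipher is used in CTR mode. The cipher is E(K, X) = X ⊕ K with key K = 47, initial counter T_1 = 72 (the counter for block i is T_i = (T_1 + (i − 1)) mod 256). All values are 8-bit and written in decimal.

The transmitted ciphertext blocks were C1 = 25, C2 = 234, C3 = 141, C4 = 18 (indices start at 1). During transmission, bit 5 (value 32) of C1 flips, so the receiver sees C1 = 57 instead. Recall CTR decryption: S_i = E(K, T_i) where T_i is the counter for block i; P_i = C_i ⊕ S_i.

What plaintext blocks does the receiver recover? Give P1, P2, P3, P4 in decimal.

Only C1 changed, to 57. In CTR, a change in C_i flips the same bit in P_i only; the keystream is unaffected. Decrypting the received ciphertext:
P1: T = 72, S = E(K, T) = 103; 57 ⊕ 103 = 94.
P2: T = 73, S = E(K, T) = 102; 234 ⊕ 102 = 140.
P3: T = 74, S = E(K, T) = 101; 141 ⊕ 101 = 232.
P4: T = 75, S = E(K, T) = 100; 18 ⊕ 100 = 118.
Blocks that differ from the original plaintext: P1.

P1 = 94, P2 = 140, P3 = 232, P4 = 118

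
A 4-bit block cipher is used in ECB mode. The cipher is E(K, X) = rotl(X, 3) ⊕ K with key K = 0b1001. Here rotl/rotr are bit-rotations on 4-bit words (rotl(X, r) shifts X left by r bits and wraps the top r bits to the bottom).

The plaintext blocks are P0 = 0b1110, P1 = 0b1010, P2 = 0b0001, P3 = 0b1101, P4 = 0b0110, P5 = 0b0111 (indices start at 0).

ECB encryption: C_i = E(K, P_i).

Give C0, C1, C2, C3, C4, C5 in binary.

C0 = 0b1110, C1 = 0b1100, C2 = 0b0001, C3 = 0b0111, C4 = 0b1010, C5 = 0b0010

C0: E(K, 0b1110) = 0b1110.
C1: E(K, 0b1010) = 0b1100.
C2: E(K, 0b0001) = 0b0001.
C3: E(K, 0b1101) = 0b0111.
C4: E(K, 0b0110) = 0b1010.
C5: E(K, 0b0111) = 0b0010.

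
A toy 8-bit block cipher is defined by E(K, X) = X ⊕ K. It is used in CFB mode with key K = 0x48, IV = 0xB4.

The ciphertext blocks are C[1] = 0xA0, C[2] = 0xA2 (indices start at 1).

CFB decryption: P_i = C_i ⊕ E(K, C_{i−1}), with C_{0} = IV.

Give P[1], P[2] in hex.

P[1]: E(K, 0xB4) = 0xFC; 0xA0 ⊕ 0xFC = 0x5C.
P[2]: E(K, 0xA0) = 0xE8; 0xA2 ⊕ 0xE8 = 0x4A.

P[1] = 0x5C, P[2] = 0x4A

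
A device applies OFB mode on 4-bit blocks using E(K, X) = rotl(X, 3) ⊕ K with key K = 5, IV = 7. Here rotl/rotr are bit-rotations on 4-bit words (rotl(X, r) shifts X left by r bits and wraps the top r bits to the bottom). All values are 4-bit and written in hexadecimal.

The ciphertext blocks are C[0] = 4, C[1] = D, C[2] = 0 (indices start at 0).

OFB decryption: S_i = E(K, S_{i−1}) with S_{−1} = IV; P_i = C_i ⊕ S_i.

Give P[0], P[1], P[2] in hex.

P[0] = A, P[1] = F, P[2] = 4

P[0]: S = E(K, 7) = E; 4 ⊕ E = A.
P[1]: S = E(K, E) = 2; D ⊕ 2 = F.
P[2]: S = E(K, 2) = 4; 0 ⊕ 4 = 4.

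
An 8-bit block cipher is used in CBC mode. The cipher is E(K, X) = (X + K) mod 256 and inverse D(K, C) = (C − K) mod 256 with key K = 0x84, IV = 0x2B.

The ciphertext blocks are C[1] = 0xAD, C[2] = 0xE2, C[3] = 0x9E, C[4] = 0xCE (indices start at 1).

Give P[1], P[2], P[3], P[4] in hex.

P[1] = 0x02, P[2] = 0xF3, P[3] = 0xF8, P[4] = 0xD4

CBC decryption: P_i = D(K, C_i) ⊕ C_{i−1}, with C_{0} = IV.
P[1]: D(K, 0xAD) = 0x29; 0x29 ⊕ 0x2B = 0x02.
P[2]: D(K, 0xE2) = 0x5E; 0x5E ⊕ 0xAD = 0xF3.
P[3]: D(K, 0x9E) = 0x1A; 0x1A ⊕ 0xE2 = 0xF8.
P[4]: D(K, 0xCE) = 0x4A; 0x4A ⊕ 0x9E = 0xD4.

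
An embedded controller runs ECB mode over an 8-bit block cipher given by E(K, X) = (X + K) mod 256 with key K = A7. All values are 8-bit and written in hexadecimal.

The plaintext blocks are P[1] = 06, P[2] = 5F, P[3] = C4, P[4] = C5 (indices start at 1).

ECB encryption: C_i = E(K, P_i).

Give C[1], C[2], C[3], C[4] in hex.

C[1]: E(K, 06) = AD.
C[2]: E(K, 5F) = 06.
C[3]: E(K, C4) = 6B.
C[4]: E(K, C5) = 6C.

C[1] = AD, C[2] = 06, C[3] = 6B, C[4] = 6C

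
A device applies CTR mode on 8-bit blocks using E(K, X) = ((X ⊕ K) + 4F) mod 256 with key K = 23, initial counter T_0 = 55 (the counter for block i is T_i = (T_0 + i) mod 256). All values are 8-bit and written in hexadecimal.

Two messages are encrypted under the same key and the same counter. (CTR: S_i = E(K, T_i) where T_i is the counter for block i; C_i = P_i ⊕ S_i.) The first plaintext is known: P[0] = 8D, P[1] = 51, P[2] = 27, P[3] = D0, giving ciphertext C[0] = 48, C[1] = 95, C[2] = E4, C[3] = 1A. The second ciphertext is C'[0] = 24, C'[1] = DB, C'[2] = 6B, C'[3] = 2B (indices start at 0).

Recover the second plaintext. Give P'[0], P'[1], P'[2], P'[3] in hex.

P'[0] = E1, P'[1] = 1F, P'[2] = A8, P'[3] = E1

In CTR with a reused counter, both messages share the same keystream S_i, so C_i ⊕ C'_i = P_i ⊕ P'_i and thus P'_i = P_i ⊕ C_i ⊕ C'_i.
P'[0]: 8D ⊕ 48 ⊕ 24 = E1.
P'[1]: 51 ⊕ 95 ⊕ DB = 1F.
P'[2]: 27 ⊕ E4 ⊕ 6B = A8.
P'[3]: D0 ⊕ 1A ⊕ 2B = E1.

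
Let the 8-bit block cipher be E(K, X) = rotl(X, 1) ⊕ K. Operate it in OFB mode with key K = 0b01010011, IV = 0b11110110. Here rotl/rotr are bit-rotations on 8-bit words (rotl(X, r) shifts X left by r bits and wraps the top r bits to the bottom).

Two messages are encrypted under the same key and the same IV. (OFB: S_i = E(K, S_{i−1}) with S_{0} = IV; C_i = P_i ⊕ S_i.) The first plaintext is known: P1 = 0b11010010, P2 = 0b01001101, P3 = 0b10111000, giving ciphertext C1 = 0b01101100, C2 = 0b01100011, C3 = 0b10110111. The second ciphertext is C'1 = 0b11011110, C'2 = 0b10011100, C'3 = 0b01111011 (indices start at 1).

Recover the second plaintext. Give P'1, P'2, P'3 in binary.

P'1 = 0b01100000, P'2 = 0b10110010, P'3 = 0b01110100

In OFB with a reused IV, both messages share the same keystream S_i, so C_i ⊕ C'_i = P_i ⊕ P'_i and thus P'_i = P_i ⊕ C_i ⊕ C'_i.
P'1: 0b11010010 ⊕ 0b01101100 ⊕ 0b11011110 = 0b01100000.
P'2: 0b01001101 ⊕ 0b01100011 ⊕ 0b10011100 = 0b10110010.
P'3: 0b10111000 ⊕ 0b10110111 ⊕ 0b01111011 = 0b01110100.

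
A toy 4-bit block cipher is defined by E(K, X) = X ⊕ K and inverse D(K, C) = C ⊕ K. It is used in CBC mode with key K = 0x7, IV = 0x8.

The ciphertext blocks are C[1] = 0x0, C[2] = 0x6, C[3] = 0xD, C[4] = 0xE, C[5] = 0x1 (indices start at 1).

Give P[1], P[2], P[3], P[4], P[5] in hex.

P[1] = 0xF, P[2] = 0x1, P[3] = 0xC, P[4] = 0x4, P[5] = 0x8

CBC decryption: P_i = D(K, C_i) ⊕ C_{i−1}, with C_{0} = IV.
P[1]: D(K, 0x0) = 0x7; 0x7 ⊕ 0x8 = 0xF.
P[2]: D(K, 0x6) = 0x1; 0x1 ⊕ 0x0 = 0x1.
P[3]: D(K, 0xD) = 0xA; 0xA ⊕ 0x6 = 0xC.
P[4]: D(K, 0xE) = 0x9; 0x9 ⊕ 0xD = 0x4.
P[5]: D(K, 0x1) = 0x6; 0x6 ⊕ 0xE = 0x8.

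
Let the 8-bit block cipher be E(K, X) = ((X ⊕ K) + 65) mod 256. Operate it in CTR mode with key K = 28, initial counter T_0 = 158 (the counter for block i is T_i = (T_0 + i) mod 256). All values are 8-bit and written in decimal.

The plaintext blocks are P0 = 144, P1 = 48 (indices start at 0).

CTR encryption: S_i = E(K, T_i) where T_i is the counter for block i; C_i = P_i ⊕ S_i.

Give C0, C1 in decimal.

C0: T = 158, S = E(K, T) = 195; 144 ⊕ 195 = 83.
C1: T = 159, S = E(K, T) = 196; 48 ⊕ 196 = 244.

C0 = 83, C1 = 244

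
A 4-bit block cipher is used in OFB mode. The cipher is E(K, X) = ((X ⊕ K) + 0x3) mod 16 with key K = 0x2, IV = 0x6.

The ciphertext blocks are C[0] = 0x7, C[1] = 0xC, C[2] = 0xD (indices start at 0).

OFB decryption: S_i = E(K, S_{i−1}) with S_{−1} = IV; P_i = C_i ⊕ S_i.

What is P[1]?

P[1] = 0x4

P[0]: S = E(K, 0x6) = 0x7; 0x7 ⊕ 0x7 = 0x0.
P[1]: S = E(K, 0x7) = 0x8; 0xC ⊕ 0x8 = 0x4.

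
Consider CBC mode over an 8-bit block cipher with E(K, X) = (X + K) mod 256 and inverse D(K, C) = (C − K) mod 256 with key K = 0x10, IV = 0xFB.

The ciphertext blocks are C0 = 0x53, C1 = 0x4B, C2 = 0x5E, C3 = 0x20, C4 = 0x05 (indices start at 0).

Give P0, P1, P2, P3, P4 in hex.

P0 = 0xB8, P1 = 0x68, P2 = 0x05, P3 = 0x4E, P4 = 0xD5

CBC decryption: P_i = D(K, C_i) ⊕ C_{i−1}, with C_{−1} = IV.
P0: D(K, 0x53) = 0x43; 0x43 ⊕ 0xFB = 0xB8.
P1: D(K, 0x4B) = 0x3B; 0x3B ⊕ 0x53 = 0x68.
P2: D(K, 0x5E) = 0x4E; 0x4E ⊕ 0x4B = 0x05.
P3: D(K, 0x20) = 0x10; 0x10 ⊕ 0x5E = 0x4E.
P4: D(K, 0x05) = 0xF5; 0xF5 ⊕ 0x20 = 0xD5.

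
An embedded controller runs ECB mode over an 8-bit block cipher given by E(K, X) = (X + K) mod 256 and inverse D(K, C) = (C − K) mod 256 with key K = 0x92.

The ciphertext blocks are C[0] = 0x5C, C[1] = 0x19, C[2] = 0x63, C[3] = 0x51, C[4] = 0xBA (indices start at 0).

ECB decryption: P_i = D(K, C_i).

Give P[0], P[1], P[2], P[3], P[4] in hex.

P[0]: D(K, 0x5C) = 0xCA.
P[1]: D(K, 0x19) = 0x87.
P[2]: D(K, 0x63) = 0xD1.
P[3]: D(K, 0x51) = 0xBF.
P[4]: D(K, 0xBA) = 0x28.

P[0] = 0xCA, P[1] = 0x87, P[2] = 0xD1, P[3] = 0xBF, P[4] = 0x28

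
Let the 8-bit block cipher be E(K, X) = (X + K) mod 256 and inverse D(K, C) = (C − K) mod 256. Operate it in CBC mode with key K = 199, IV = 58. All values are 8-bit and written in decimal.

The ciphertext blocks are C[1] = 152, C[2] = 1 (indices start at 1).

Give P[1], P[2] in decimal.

P[1] = 235, P[2] = 162

CBC decryption: P_i = D(K, C_i) ⊕ C_{i−1}, with C_{0} = IV.
P[1]: D(K, 152) = 209; 209 ⊕ 58 = 235.
P[2]: D(K, 1) = 58; 58 ⊕ 152 = 162.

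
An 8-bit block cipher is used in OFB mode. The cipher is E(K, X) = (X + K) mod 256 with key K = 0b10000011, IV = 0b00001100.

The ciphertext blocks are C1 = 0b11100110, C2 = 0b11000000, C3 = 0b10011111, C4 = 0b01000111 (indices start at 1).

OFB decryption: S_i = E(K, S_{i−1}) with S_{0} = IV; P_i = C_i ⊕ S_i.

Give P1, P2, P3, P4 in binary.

P1 = 0b01101001, P2 = 0b11010010, P3 = 0b00001010, P4 = 0b01011111

P1: S = E(K, 0b00001100) = 0b10001111; 0b11100110 ⊕ 0b10001111 = 0b01101001.
P2: S = E(K, 0b10001111) = 0b00010010; 0b11000000 ⊕ 0b00010010 = 0b11010010.
P3: S = E(K, 0b00010010) = 0b10010101; 0b10011111 ⊕ 0b10010101 = 0b00001010.
P4: S = E(K, 0b10010101) = 0b00011000; 0b01000111 ⊕ 0b00011000 = 0b01011111.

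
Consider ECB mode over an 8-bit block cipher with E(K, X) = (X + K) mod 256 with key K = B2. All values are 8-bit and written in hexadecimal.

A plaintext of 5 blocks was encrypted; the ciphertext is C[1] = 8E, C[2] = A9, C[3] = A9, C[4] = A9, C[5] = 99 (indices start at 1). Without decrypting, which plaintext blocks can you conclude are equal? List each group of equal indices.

P[2] = P[3] = P[4]

ECB encrypts each block independently with the same key, so equal ciphertext blocks imply equal plaintext blocks.
C[2] = C[3] = C[4] = A9, so P[2] = P[3] = P[4].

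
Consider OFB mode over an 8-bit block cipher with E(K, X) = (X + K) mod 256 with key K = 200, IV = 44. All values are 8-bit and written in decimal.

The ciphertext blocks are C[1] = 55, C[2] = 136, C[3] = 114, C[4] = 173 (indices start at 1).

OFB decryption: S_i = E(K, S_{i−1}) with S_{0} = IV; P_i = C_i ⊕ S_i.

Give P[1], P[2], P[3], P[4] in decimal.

P[1] = 195, P[2] = 52, P[3] = 246, P[4] = 225

P[1]: S = E(K, 44) = 244; 55 ⊕ 244 = 195.
P[2]: S = E(K, 244) = 188; 136 ⊕ 188 = 52.
P[3]: S = E(K, 188) = 132; 114 ⊕ 132 = 246.
P[4]: S = E(K, 132) = 76; 173 ⊕ 76 = 225.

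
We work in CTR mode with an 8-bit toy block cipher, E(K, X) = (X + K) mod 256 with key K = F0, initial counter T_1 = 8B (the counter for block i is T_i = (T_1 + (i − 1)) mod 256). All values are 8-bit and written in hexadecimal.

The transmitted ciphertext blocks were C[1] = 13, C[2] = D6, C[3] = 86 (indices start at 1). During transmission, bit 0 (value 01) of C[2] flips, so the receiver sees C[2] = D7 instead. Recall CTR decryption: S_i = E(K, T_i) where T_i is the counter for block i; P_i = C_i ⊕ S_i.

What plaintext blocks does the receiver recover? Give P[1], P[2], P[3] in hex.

P[1] = 68, P[2] = AB, P[3] = FB

Only C[2] changed, to D7. In CTR, a change in C_i flips the same bit in P_i only; the keystream is unaffected. Decrypting the received ciphertext:
P[1]: T = 8B, S = E(K, T) = 7B; 13 ⊕ 7B = 68.
P[2]: T = 8C, S = E(K, T) = 7C; D7 ⊕ 7C = AB.
P[3]: T = 8D, S = E(K, T) = 7D; 86 ⊕ 7D = FB.
Blocks that differ from the original plaintext: P[2].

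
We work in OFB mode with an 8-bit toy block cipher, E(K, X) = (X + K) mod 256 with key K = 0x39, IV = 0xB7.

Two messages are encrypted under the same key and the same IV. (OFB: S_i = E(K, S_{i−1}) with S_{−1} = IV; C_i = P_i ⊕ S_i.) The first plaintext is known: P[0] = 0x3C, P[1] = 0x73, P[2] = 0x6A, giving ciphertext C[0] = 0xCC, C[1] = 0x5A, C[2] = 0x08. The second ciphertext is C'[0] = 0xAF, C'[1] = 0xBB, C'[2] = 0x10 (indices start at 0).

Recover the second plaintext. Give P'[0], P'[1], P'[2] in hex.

In OFB with a reused IV, both messages share the same keystream S_i, so C_i ⊕ C'_i = P_i ⊕ P'_i and thus P'_i = P_i ⊕ C_i ⊕ C'_i.
P'[0]: 0x3C ⊕ 0xCC ⊕ 0xAF = 0x5F.
P'[1]: 0x73 ⊕ 0x5A ⊕ 0xBB = 0x92.
P'[2]: 0x6A ⊕ 0x08 ⊕ 0x10 = 0x72.

P'[0] = 0x5F, P'[1] = 0x92, P'[2] = 0x72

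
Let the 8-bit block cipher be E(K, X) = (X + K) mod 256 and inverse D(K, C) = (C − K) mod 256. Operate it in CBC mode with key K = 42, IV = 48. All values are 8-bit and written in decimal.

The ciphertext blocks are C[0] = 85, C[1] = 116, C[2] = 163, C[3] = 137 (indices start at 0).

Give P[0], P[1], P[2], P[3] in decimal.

P[0] = 27, P[1] = 31, P[2] = 13, P[3] = 252

CBC decryption: P_i = D(K, C_i) ⊕ C_{i−1}, with C_{−1} = IV.
P[0]: D(K, 85) = 43; 43 ⊕ 48 = 27.
P[1]: D(K, 116) = 74; 74 ⊕ 85 = 31.
P[2]: D(K, 163) = 121; 121 ⊕ 116 = 13.
P[3]: D(K, 137) = 95; 95 ⊕ 163 = 252.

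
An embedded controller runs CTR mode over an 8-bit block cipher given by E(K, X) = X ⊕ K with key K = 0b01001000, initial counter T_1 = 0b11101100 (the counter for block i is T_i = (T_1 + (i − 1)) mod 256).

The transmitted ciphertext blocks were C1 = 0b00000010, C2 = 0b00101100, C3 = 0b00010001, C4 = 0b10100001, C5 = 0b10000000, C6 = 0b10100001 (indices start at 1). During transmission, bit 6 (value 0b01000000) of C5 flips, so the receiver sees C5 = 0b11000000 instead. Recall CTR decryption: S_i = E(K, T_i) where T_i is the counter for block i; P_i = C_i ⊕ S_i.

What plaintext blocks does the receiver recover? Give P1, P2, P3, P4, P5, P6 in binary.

P1 = 0b10100110, P2 = 0b10001001, P3 = 0b10110111, P4 = 0b00000110, P5 = 0b01111000, P6 = 0b00011000

Only C5 changed, to 0b11000000. In CTR, a change in C_i flips the same bit in P_i only; the keystream is unaffected. Decrypting the received ciphertext:
P1: T = 0b11101100, S = E(K, T) = 0b10100100; 0b00000010 ⊕ 0b10100100 = 0b10100110.
P2: T = 0b11101101, S = E(K, T) = 0b10100101; 0b00101100 ⊕ 0b10100101 = 0b10001001.
P3: T = 0b11101110, S = E(K, T) = 0b10100110; 0b00010001 ⊕ 0b10100110 = 0b10110111.
P4: T = 0b11101111, S = E(K, T) = 0b10100111; 0b10100001 ⊕ 0b10100111 = 0b00000110.
P5: T = 0b11110000, S = E(K, T) = 0b10111000; 0b11000000 ⊕ 0b10111000 = 0b01111000.
P6: T = 0b11110001, S = E(K, T) = 0b10111001; 0b10100001 ⊕ 0b10111001 = 0b00011000.
Blocks that differ from the original plaintext: P5.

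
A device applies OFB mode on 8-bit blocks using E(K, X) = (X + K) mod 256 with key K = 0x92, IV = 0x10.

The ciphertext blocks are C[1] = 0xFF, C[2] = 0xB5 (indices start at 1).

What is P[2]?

OFB decryption: S_i = E(K, S_{i−1}) with S_{0} = IV; P_i = C_i ⊕ S_i.
P[1]: S = E(K, 0x10) = 0xA2; 0xFF ⊕ 0xA2 = 0x5D.
P[2]: S = E(K, 0xA2) = 0x34; 0xB5 ⊕ 0x34 = 0x81.

P[2] = 0x81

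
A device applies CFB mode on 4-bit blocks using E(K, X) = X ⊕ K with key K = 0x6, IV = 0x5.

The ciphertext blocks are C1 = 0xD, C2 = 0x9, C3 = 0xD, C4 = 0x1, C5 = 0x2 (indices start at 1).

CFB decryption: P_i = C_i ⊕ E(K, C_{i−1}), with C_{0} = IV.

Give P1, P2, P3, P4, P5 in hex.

P1: E(K, 0x5) = 0x3; 0xD ⊕ 0x3 = 0xE.
P2: E(K, 0xD) = 0xB; 0x9 ⊕ 0xB = 0x2.
P3: E(K, 0x9) = 0xF; 0xD ⊕ 0xF = 0x2.
P4: E(K, 0xD) = 0xB; 0x1 ⊕ 0xB = 0xA.
P5: E(K, 0x1) = 0x7; 0x2 ⊕ 0x7 = 0x5.

P1 = 0xE, P2 = 0x2, P3 = 0x2, P4 = 0xA, P5 = 0x5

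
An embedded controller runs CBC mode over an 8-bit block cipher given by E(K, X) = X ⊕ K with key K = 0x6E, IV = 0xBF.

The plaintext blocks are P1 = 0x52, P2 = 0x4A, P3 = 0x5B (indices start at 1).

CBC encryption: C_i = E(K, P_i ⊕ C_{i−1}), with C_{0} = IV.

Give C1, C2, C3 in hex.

C1: P1 ⊕ 0xBF = 0xED; E(K, 0xED) = 0x83.
C2: P2 ⊕ 0x83 = 0xC9; E(K, 0xC9) = 0xA7.
C3: P3 ⊕ 0xA7 = 0xFC; E(K, 0xFC) = 0x92.

C1 = 0x83, C2 = 0xA7, C3 = 0x92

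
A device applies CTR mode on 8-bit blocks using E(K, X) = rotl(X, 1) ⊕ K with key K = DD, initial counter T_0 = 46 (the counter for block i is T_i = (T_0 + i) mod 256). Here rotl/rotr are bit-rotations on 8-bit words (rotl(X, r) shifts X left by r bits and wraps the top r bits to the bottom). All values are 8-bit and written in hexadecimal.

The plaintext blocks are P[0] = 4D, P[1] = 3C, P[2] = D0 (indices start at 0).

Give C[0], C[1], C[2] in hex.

CTR encryption: S_i = E(K, T_i) where T_i is the counter for block i; C_i = P_i ⊕ S_i.
C[0]: T = 46, S = E(K, T) = 51; 4D ⊕ 51 = 1C.
C[1]: T = 47, S = E(K, T) = 53; 3C ⊕ 53 = 6F.
C[2]: T = 48, S = E(K, T) = 4D; D0 ⊕ 4D = 9D.

C[0] = 1C, C[1] = 6F, C[2] = 9D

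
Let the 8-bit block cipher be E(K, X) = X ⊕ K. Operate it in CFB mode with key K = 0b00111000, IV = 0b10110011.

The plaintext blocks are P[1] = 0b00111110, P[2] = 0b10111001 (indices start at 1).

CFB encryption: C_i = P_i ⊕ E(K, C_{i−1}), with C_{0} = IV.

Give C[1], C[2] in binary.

C[1]: E(K, 0b10110011) = 0b10001011; 0b00111110 ⊕ 0b10001011 = 0b10110101.
C[2]: E(K, 0b10110101) = 0b10001101; 0b10111001 ⊕ 0b10001101 = 0b00110100.

C[1] = 0b10110101, C[2] = 0b00110100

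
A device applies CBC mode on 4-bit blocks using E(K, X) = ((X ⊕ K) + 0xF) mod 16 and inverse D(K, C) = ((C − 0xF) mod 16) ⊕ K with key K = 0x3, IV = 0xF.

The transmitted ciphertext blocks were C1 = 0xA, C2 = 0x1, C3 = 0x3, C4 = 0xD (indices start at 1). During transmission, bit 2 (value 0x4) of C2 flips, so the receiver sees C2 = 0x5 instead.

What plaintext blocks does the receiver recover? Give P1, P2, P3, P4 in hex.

CBC decryption: P_i = D(K, C_i) ⊕ C_{i−1}, with C_{0} = IV.
Only C2 changed, to 0x5. In CBC, a change in C_i garbles P_i and flips the same bit in P_{i+1}. Decrypting the received ciphertext:
P1: D(K, 0xA) = 0x8; 0x8 ⊕ 0xF = 0x7.
P2: D(K, 0x5) = 0x5; 0x5 ⊕ 0xA = 0xF.
P3: D(K, 0x3) = 0x7; 0x7 ⊕ 0x5 = 0x2.
P4: D(K, 0xD) = 0xD; 0xD ⊕ 0x3 = 0xE.
Blocks that differ from the original plaintext: P2, P3.

P1 = 0x7, P2 = 0xF, P3 = 0x2, P4 = 0xE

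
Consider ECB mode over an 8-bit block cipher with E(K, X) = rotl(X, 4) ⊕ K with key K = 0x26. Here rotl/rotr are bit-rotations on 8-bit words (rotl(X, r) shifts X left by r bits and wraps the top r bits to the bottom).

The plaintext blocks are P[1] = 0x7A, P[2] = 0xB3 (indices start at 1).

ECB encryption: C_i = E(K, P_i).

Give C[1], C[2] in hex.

C[1]: E(K, 0x7A) = 0x81.
C[2]: E(K, 0xB3) = 0x1D.

C[1] = 0x81, C[2] = 0x1D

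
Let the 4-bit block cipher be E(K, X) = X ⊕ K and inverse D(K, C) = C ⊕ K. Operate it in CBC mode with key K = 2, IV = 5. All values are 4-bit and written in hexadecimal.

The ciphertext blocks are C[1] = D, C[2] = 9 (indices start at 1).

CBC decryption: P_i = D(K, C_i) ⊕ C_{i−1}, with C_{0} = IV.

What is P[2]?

P[2]: D(K, 9) = B; B ⊕ D = 6.

P[2] = 6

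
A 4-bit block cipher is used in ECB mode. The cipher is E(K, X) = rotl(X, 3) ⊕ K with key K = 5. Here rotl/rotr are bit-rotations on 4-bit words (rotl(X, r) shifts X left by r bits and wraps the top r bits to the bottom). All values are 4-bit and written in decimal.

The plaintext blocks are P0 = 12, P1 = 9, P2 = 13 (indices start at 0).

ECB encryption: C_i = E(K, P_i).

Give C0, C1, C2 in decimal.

C0 = 3, C1 = 9, C2 = 11

C0: E(K, 12) = 3.
C1: E(K, 9) = 9.
C2: E(K, 13) = 11.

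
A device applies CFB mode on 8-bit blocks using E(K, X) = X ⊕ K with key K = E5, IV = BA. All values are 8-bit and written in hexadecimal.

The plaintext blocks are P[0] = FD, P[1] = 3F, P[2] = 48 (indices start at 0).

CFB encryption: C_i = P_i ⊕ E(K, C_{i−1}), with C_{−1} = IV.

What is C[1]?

C[1] = 78

C[0]: E(K, BA) = 5F; FD ⊕ 5F = A2.
C[1]: E(K, A2) = 47; 3F ⊕ 47 = 78.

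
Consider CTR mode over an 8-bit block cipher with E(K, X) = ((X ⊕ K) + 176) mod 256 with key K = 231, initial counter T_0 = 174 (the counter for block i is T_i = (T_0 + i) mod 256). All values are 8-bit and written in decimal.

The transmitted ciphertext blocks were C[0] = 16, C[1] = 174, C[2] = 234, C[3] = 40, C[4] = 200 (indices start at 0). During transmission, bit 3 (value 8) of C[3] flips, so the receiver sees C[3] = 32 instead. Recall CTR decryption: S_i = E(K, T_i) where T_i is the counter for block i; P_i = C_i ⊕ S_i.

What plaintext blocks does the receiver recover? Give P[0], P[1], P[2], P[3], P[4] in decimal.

Only C[3] changed, to 32. In CTR, a change in C_i flips the same bit in P_i only; the keystream is unaffected. Decrypting the received ciphertext:
P[0]: T = 174, S = E(K, T) = 249; 16 ⊕ 249 = 233.
P[1]: T = 175, S = E(K, T) = 248; 174 ⊕ 248 = 86.
P[2]: T = 176, S = E(K, T) = 7; 234 ⊕ 7 = 237.
P[3]: T = 177, S = E(K, T) = 6; 32 ⊕ 6 = 38.
P[4]: T = 178, S = E(K, T) = 5; 200 ⊕ 5 = 205.
Blocks that differ from the original plaintext: P[3].

P[0] = 233, P[1] = 86, P[2] = 237, P[3] = 38, P[4] = 205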